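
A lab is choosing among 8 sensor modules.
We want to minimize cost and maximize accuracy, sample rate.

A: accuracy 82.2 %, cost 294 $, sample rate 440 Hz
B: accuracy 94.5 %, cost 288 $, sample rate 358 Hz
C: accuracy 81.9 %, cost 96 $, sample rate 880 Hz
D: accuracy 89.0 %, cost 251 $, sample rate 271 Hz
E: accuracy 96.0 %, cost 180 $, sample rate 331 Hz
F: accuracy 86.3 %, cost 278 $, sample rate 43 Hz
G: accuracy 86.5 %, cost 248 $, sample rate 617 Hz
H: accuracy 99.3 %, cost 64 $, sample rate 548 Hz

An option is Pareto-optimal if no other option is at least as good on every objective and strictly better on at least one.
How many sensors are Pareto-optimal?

3

A: dominated by G (accuracy 86.5≥82.2, cost 248≤294, sample rate 617≥440).
B: dominated by H (accuracy 99.3≥94.5, cost 64≤288, sample rate 548≥358).
C: not dominated (best sample rate).
D: dominated by E (accuracy 96.0≥89.0, cost 180≤251, sample rate 331≥271).
E: dominated by H (accuracy 99.3≥96.0, cost 64≤180, sample rate 548≥331).
F: dominated by D (accuracy 89.0≥86.3, cost 251≤278, sample rate 271≥43).
G: not dominated.
H: not dominated (best accuracy).
Pareto-optimal: C, G, H → 3.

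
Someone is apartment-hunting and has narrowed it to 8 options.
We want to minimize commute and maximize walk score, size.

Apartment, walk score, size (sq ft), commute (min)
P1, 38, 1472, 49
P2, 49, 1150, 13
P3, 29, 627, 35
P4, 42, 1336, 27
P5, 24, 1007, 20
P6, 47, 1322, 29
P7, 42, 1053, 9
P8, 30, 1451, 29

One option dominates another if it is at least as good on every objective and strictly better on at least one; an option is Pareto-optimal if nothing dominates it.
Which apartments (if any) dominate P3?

P2: walk score 49≥29, size 1150≥627, commute 13≤35 — dominates P3.
P4: walk score 42≥29, size 1336≥627, commute 27≤35 — dominates P3.
P6: walk score 47≥29, size 1322≥627, commute 29≤35 — dominates P3.
P7: walk score 42≥29, size 1053≥627, commute 9≤35 — dominates P3.
P8: walk score 30≥29, size 1451≥627, commute 29≤35 — dominates P3.
Others (P1, P5) are each worse than P3 on at least one objective.

P2, P4, P6, P7, P8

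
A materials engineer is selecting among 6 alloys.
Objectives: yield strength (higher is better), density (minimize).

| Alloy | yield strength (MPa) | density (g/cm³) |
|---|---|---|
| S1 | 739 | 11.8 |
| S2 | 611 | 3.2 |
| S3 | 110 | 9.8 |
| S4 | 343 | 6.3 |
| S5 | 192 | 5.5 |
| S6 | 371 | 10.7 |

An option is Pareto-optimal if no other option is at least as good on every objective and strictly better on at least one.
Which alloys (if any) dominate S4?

S2: yield strength 611≥343, density 3.2≤6.3 — dominates S4.
Others (S1, S3, S5, S6) are each worse than S4 on at least one objective.

S2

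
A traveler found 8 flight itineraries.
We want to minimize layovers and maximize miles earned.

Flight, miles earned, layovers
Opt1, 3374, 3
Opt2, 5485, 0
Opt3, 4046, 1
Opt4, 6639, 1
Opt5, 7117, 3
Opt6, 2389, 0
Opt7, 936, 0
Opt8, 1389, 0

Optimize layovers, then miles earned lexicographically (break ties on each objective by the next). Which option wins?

Opt2

First minimize layovers: best is 0, kept {Opt2, Opt6, Opt7, Opt8}.
Then maximize miles earned: best is 5485, kept {Opt2}.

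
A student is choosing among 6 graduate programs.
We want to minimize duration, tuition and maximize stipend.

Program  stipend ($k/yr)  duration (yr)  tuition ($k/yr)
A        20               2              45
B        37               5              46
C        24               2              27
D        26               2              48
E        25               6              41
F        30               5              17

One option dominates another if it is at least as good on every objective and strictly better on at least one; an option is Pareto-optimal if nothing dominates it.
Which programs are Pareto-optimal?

B, C, D, F

A: dominated by C (stipend 24≥20, duration 2≤2, tuition 27≤45).
B: not dominated (best stipend).
C: not dominated.
D: not dominated.
E: dominated by F (stipend 30≥25, duration 5≤6, tuition 17≤41).
F: not dominated (best tuition).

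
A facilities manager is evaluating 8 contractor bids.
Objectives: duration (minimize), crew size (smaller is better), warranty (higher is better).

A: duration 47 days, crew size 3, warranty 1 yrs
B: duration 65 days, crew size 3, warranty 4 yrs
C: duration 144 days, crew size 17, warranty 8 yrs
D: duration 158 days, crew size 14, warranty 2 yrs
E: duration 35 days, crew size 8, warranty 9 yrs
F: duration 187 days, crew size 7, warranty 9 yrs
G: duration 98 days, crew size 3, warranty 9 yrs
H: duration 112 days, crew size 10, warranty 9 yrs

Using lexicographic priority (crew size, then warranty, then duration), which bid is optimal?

G

First minimize crew size: best is 3, kept {A, B, G}.
Then maximize warranty: best is 9, kept {G}.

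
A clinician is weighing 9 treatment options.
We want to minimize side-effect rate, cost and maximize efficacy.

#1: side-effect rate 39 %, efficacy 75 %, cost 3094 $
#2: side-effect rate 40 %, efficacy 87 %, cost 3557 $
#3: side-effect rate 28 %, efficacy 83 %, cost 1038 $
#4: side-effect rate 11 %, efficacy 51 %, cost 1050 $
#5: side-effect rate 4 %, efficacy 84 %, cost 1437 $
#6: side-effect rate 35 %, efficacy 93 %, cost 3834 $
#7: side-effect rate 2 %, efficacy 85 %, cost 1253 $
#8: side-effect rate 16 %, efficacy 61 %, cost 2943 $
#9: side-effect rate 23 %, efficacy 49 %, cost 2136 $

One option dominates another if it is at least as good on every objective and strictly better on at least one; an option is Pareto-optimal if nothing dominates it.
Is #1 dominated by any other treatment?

Yes

#3 vs #1: side-effect rate 28≤39, efficacy 83≥75, cost 1038≤3094 — #3 is at least as good on every objective and strictly better on at least one, so #3 dominates #1.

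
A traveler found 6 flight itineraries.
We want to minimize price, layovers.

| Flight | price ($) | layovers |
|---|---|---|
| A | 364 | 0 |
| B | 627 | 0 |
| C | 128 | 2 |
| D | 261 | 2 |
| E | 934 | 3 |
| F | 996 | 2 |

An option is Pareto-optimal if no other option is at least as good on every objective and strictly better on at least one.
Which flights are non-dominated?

A, C

A: not dominated.
B: dominated by A (price 364≤627, layovers 0≤0).
C: not dominated (best price).
D: dominated by C (price 128≤261, layovers 2≤2).
E: dominated by A (price 364≤934, layovers 0≤3).
F: dominated by A (price 364≤996, layovers 0≤2).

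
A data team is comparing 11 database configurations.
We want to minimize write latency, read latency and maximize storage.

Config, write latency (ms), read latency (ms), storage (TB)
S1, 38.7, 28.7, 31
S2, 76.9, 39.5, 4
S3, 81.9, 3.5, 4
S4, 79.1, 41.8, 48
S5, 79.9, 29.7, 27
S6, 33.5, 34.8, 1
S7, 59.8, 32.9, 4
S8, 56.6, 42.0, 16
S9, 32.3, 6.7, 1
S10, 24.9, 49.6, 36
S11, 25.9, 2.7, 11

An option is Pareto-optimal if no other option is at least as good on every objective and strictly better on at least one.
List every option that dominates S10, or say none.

S1: worse on write latency (38.7 vs 24.9).
S2: worse on write latency (76.9 vs 24.9).
S3: worse on write latency (81.9 vs 24.9).
S4: worse on write latency (79.1 vs 24.9).
S5: worse on write latency (79.9 vs 24.9).
S6: worse on write latency (33.5 vs 24.9).
S7: worse on write latency (59.8 vs 24.9).
S8: worse on write latency (56.6 vs 24.9).
S9: worse on write latency (32.3 vs 24.9).
S11: worse on write latency (25.9 vs 24.9).
No option dominates S10.

none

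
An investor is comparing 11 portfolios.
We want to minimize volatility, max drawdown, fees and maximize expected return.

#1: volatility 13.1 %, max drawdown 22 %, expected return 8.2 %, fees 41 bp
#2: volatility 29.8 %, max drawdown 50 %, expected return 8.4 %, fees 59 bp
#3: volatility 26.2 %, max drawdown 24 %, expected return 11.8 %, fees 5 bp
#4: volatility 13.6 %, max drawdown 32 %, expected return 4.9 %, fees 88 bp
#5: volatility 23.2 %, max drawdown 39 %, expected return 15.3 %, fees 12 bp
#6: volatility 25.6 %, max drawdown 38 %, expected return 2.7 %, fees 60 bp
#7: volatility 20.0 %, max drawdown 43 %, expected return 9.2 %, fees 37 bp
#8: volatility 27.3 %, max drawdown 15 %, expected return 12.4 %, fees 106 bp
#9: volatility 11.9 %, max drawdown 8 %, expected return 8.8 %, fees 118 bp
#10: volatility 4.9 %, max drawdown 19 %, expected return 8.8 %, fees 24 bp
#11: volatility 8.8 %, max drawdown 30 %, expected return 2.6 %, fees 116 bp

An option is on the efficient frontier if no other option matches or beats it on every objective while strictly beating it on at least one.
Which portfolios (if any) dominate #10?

none

#1: worse on volatility (13.1 vs 4.9).
#2: worse on volatility (29.8 vs 4.9).
#3: worse on volatility (26.2 vs 4.9).
#4: worse on volatility (13.6 vs 4.9).
#5: worse on volatility (23.2 vs 4.9).
#6: worse on volatility (25.6 vs 4.9).
#7: worse on volatility (20.0 vs 4.9).
#8: worse on volatility (27.3 vs 4.9).
#9: worse on volatility (11.9 vs 4.9).
#11: worse on volatility (8.8 vs 4.9).
No option dominates #10.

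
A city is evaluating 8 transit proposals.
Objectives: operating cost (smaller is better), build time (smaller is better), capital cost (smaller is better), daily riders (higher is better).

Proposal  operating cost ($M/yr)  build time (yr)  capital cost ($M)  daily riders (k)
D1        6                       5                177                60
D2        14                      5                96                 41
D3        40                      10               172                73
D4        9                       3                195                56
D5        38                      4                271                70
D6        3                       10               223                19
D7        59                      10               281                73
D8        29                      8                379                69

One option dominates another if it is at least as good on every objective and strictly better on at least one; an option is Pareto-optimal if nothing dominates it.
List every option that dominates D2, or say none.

D1: worse on capital cost (177 vs 96).
D3: worse on operating cost (40 vs 14).
D4: worse on capital cost (195 vs 96).
D5: worse on operating cost (38 vs 14).
D6: worse on build time (10 vs 5).
D7: worse on operating cost (59 vs 14).
D8: worse on operating cost (29 vs 14).
No option dominates D2.

none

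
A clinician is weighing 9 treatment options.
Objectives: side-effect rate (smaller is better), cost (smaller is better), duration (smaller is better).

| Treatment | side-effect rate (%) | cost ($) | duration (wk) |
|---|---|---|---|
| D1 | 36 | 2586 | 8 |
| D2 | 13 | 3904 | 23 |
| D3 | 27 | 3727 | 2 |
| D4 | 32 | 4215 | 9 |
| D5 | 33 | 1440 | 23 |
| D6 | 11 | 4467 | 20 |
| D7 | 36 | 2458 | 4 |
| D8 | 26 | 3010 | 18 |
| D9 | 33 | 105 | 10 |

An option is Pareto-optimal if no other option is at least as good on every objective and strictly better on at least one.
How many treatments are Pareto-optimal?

D1: dominated by D7 (side-effect rate 36≤36, cost 2458≤2586, duration 4≤8).
D2: not dominated.
D3: not dominated (best duration).
D4: dominated by D3 (side-effect rate 27≤32, cost 3727≤4215, duration 2≤9).
D5: dominated by D9 (side-effect rate 33≤33, cost 105≤1440, duration 10≤23).
D6: not dominated (best side-effect rate).
D7: not dominated.
D8: not dominated.
D9: not dominated (best cost).
Pareto-optimal: D2, D3, D6, D7, D8, D9 → 6.

6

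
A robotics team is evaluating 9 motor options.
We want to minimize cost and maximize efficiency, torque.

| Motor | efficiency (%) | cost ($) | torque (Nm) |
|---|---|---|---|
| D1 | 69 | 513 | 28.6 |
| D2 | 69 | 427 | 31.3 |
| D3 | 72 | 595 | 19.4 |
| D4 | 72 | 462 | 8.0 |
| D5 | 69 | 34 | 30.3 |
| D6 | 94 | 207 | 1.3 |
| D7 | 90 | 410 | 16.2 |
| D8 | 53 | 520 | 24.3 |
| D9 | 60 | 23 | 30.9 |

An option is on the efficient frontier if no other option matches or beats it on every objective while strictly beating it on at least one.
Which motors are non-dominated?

D1: dominated by D2 (efficiency 69≥69, cost 427≤513, torque 31.3≥28.6).
D2: not dominated (best torque).
D3: not dominated.
D4: dominated by D7 (efficiency 90≥72, cost 410≤462, torque 16.2≥8.0).
D5: not dominated.
D6: not dominated (best efficiency).
D7: not dominated.
D8: dominated by D1 (efficiency 69≥53, cost 513≤520, torque 28.6≥24.3).
D9: not dominated (best cost).

D2, D3, D5, D6, D7, D9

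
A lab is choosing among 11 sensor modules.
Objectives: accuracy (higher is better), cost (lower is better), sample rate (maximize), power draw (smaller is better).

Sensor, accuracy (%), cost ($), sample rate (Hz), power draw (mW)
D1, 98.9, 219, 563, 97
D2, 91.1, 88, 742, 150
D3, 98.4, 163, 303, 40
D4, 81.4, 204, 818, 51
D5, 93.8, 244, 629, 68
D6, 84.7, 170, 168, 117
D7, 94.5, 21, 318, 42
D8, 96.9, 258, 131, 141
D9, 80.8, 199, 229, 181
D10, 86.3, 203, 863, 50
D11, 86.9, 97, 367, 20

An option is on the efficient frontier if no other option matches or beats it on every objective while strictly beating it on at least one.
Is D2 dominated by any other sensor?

No

D1: worse on cost (219 vs 88).
D3: worse on cost (163 vs 88).
D4: worse on accuracy (81.4 vs 91.1).
D5: worse on cost (244 vs 88).
D6: worse on accuracy (84.7 vs 91.1).
D7: worse on sample rate (318 vs 742).
D8: worse on cost (258 vs 88).
D9: worse on accuracy (80.8 vs 91.1).
D10: worse on accuracy (86.3 vs 91.1).
D11: worse on accuracy (86.9 vs 91.1).
No option is at least as good as D2 on every objective and strictly better on one.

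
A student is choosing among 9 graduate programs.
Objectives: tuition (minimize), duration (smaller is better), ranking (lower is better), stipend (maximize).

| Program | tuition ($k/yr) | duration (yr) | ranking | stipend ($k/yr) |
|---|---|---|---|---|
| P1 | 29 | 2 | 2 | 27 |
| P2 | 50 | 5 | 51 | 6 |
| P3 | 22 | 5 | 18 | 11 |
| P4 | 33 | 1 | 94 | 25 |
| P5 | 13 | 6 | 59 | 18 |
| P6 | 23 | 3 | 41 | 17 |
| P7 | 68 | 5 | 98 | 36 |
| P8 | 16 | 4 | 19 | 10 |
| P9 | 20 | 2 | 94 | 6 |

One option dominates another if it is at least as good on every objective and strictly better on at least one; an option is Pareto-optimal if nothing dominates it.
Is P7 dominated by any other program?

No

P1: worse on stipend (27 vs 36).
P2: worse on stipend (6 vs 36).
P3: worse on stipend (11 vs 36).
P4: worse on stipend (25 vs 36).
P5: worse on duration (6 vs 5).
P6: worse on stipend (17 vs 36).
P8: worse on stipend (10 vs 36).
P9: worse on stipend (6 vs 36).
No option is at least as good as P7 on every objective and strictly better on one.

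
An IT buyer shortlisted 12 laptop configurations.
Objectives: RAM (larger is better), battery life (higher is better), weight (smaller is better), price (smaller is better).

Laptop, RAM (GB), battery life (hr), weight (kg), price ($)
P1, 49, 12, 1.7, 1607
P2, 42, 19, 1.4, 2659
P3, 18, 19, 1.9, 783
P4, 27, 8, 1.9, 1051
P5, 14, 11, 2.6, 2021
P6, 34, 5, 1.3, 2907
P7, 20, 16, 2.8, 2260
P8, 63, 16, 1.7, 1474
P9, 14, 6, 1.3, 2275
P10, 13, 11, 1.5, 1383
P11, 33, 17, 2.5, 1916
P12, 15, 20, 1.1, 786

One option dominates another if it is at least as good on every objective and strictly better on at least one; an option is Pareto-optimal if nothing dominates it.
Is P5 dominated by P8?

P8 vs P5: RAM 63≥14, battery life 16≥11, weight 1.7≤2.6, price 1474≤2021 — P8 is at least as good on every objective with at least one strict improvement.

Yes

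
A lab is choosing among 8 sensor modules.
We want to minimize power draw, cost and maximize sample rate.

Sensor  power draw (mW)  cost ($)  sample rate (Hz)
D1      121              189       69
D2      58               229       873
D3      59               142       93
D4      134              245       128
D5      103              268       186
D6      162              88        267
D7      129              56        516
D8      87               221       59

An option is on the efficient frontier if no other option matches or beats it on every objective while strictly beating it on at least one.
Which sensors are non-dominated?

D2, D3, D7

D1: dominated by D3 (power draw 59≤121, cost 142≤189, sample rate 93≥69).
D2: not dominated (best power draw).
D3: not dominated.
D4: dominated by D2 (power draw 58≤134, cost 229≤245, sample rate 873≥128).
D5: dominated by D2 (power draw 58≤103, cost 229≤268, sample rate 873≥186).
D6: dominated by D7 (power draw 129≤162, cost 56≤88, sample rate 516≥267).
D7: not dominated (best cost).
D8: dominated by D3 (power draw 59≤87, cost 142≤221, sample rate 93≥59).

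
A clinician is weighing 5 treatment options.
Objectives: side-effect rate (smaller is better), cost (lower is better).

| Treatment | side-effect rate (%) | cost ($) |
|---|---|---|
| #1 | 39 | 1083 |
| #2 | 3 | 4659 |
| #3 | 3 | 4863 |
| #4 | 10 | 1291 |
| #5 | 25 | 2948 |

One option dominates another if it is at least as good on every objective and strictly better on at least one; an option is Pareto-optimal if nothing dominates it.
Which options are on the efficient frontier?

#1: not dominated (best cost).
#2: not dominated.
#3: dominated by #2 (side-effect rate 3≤3, cost 4659≤4863).
#4: not dominated.
#5: dominated by #4 (side-effect rate 10≤25, cost 1291≤2948).

#1, #2, #4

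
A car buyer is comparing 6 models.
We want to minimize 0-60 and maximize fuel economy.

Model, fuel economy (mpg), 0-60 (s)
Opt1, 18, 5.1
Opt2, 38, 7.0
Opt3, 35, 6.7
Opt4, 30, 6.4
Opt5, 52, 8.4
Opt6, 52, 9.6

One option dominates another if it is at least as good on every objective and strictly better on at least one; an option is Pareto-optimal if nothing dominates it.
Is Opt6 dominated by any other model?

Yes

Opt5 vs Opt6: fuel economy 52≥52, 0-60 8.4≤9.6 — Opt5 is at least as good on every objective and strictly better on at least one, so Opt5 dominates Opt6.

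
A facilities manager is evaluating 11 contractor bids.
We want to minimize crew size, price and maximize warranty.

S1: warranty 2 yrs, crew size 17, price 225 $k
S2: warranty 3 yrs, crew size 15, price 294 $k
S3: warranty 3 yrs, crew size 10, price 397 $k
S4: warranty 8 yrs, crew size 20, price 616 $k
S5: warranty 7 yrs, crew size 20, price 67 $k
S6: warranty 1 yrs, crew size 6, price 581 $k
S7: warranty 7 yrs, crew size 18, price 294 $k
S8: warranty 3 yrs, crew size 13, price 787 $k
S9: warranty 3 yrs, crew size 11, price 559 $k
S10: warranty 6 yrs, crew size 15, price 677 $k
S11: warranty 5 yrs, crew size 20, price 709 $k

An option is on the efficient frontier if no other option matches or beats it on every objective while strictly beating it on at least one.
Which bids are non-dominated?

S1: not dominated.
S2: not dominated.
S3: not dominated.
S4: not dominated (best warranty).
S5: not dominated (best price).
S6: not dominated (best crew size).
S7: not dominated.
S8: dominated by S3 (warranty 3≥3, crew size 10≤13, price 397≤787).
S9: dominated by S3 (warranty 3≥3, crew size 10≤11, price 397≤559).
S10: not dominated.
S11: dominated by S4 (warranty 8≥5, crew size 20≤20, price 616≤709).

S1, S2, S3, S4, S5, S6, S7, S10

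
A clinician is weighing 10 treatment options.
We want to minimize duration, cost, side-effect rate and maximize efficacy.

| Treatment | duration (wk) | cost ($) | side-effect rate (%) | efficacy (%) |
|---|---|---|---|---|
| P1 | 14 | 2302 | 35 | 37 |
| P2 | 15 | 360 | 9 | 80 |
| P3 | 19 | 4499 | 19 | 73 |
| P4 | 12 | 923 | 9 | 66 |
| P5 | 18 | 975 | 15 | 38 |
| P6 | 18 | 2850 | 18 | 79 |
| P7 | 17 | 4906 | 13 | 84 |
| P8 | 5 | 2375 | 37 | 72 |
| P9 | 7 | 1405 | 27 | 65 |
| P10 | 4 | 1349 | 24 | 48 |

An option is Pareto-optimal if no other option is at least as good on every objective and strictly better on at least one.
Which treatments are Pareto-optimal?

P1: dominated by P4 (duration 12≤14, cost 923≤2302, side-effect rate 9≤35, efficacy 66≥37).
P2: not dominated (best cost).
P3: dominated by P2 (duration 15≤19, cost 360≤4499, side-effect rate 9≤19, efficacy 80≥73).
P4: not dominated.
P5: dominated by P2 (duration 15≤18, cost 360≤975, side-effect rate 9≤15, efficacy 80≥38).
P6: dominated by P2 (duration 15≤18, cost 360≤2850, side-effect rate 9≤18, efficacy 80≥79).
P7: not dominated (best efficacy).
P8: not dominated.
P9: not dominated.
P10: not dominated (best duration).

P2, P4, P7, P8, P9, P10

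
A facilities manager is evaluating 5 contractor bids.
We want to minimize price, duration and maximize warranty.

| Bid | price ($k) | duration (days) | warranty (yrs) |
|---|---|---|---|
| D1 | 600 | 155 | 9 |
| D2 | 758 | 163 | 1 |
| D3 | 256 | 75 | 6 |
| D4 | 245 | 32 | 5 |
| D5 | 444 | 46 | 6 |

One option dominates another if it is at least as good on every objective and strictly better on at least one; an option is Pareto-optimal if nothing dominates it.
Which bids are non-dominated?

D1, D3, D4, D5

D1: not dominated (best warranty).
D2: dominated by D1 (price 600≤758, duration 155≤163, warranty 9≥1).
D3: not dominated.
D4: not dominated (best price).
D5: not dominated.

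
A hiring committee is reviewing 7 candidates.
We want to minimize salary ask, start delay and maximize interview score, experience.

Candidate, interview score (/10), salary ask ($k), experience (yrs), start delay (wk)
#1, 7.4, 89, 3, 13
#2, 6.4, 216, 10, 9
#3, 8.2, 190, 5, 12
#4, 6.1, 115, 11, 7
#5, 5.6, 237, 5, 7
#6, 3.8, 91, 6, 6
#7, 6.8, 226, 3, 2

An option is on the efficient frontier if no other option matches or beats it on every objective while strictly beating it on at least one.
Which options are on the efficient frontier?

#1, #2, #3, #4, #6, #7

#1: not dominated (best salary ask).
#2: not dominated.
#3: not dominated (best interview score).
#4: not dominated (best experience).
#5: dominated by #4 (interview score 6.1≥5.6, salary ask 115≤237, experience 11≥5, start delay 7≤7).
#6: not dominated.
#7: not dominated (best start delay).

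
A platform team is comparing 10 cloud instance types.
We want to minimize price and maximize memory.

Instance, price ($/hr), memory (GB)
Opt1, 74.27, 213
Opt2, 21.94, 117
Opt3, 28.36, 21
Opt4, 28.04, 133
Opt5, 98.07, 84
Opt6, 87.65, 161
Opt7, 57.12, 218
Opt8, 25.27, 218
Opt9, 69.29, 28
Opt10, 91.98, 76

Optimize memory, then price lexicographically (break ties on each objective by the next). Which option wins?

Opt8

First maximize memory: best is 218, kept {Opt7, Opt8}.
Then minimize price: best is 25.27, kept {Opt8}.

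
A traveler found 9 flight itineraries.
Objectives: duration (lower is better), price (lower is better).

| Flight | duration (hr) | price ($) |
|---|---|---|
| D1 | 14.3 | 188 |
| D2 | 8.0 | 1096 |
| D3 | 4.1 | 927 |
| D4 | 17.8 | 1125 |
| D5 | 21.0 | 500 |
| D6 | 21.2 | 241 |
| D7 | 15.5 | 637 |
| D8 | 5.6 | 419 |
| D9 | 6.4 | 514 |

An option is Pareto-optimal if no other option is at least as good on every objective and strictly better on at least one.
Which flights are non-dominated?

D1: not dominated (best price).
D2: dominated by D3 (duration 4.1≤8.0, price 927≤1096).
D3: not dominated (best duration).
D4: dominated by D1 (duration 14.3≤17.8, price 188≤1125).
D5: dominated by D1 (duration 14.3≤21.0, price 188≤500).
D6: dominated by D1 (duration 14.3≤21.2, price 188≤241).
D7: dominated by D1 (duration 14.3≤15.5, price 188≤637).
D8: not dominated.
D9: dominated by D8 (duration 5.6≤6.4, price 419≤514).

D1, D3, D8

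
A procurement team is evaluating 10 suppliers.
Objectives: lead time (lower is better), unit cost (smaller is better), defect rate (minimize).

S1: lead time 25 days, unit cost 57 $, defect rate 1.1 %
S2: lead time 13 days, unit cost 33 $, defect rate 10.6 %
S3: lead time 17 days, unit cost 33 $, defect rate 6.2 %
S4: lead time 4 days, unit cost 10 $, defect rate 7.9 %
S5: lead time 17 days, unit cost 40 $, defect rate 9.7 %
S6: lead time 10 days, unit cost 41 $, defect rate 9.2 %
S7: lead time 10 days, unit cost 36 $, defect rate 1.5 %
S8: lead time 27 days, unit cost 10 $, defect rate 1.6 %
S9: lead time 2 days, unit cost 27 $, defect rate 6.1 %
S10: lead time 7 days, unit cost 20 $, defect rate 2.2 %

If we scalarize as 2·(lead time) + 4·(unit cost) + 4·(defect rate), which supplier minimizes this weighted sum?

S4

S1: 2·25 + 4·57 + 4·1.1 = 282.4
S2: 2·13 + 4·33 + 4·10.6 = 200.4
S3: 2·17 + 4·33 + 4·6.2 = 190.8
S4: 2·4 + 4·10 + 4·7.9 = 79.6
S5: 2·17 + 4·40 + 4·9.7 = 232.8
S6: 2·10 + 4·41 + 4·9.2 = 220.8
S7: 2·10 + 4·36 + 4·1.5 = 170.0
S8: 2·27 + 4·10 + 4·1.6 = 100.4
S9: 2·2 + 4·27 + 4·6.1 = 136.4
S10: 2·7 + 4·20 + 4·2.2 = 102.8
Lowest: S4 at 79.6.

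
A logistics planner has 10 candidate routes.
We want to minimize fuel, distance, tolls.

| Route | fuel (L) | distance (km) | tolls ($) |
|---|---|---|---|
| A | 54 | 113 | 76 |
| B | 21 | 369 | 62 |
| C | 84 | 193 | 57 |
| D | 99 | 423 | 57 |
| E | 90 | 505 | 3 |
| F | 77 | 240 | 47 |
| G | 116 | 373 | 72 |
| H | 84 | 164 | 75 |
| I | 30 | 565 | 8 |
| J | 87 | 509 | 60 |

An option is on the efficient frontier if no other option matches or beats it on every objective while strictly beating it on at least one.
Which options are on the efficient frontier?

A, B, C, E, F, H, I

A: not dominated (best distance).
B: not dominated (best fuel).
C: not dominated.
D: dominated by C (fuel 84≤99, distance 193≤423, tolls 57≤57).
E: not dominated (best tolls).
F: not dominated.
G: dominated by B (fuel 21≤116, distance 369≤373, tolls 62≤72).
H: not dominated.
I: not dominated.
J: dominated by C (fuel 84≤87, distance 193≤509, tolls 57≤60).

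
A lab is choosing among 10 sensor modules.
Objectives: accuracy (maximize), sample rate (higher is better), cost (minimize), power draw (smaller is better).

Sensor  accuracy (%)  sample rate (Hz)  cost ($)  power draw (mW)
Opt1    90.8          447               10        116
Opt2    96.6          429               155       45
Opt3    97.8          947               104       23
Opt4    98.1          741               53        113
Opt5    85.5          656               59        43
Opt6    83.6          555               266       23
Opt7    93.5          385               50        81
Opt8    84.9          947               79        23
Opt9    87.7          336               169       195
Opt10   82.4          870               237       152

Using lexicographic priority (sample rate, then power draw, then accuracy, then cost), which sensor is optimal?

Opt3

First maximize sample rate: best is 947, kept {Opt3, Opt8}.
Then minimize power draw: best is 23, kept {Opt3, Opt8}.
Then maximize accuracy: best is 97.8, kept {Opt3}.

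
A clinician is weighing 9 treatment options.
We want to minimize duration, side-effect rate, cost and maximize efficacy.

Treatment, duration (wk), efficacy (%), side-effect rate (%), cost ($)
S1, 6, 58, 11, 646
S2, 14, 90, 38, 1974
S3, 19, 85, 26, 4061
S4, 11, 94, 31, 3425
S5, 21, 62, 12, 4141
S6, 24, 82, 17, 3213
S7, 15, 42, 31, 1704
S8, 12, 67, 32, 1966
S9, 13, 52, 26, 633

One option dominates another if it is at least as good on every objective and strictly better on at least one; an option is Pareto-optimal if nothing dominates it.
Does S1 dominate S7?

Yes

S1 vs S7: duration 6≤15, efficacy 58≥42, side-effect rate 11≤31, cost 646≤1704 — S1 is at least as good on every objective with at least one strict improvement.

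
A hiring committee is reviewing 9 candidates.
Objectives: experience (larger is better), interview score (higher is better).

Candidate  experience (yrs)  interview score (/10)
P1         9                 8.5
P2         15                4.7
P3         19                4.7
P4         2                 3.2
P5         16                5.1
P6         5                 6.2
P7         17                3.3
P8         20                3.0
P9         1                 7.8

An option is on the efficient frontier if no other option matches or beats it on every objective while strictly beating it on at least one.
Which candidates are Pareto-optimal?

P1: not dominated (best interview score).
P2: dominated by P3 (experience 19≥15, interview score 4.7≥4.7).
P3: not dominated.
P4: dominated by P1 (experience 9≥2, interview score 8.5≥3.2).
P5: not dominated.
P6: dominated by P1 (experience 9≥5, interview score 8.5≥6.2).
P7: dominated by P3 (experience 19≥17, interview score 4.7≥3.3).
P8: not dominated (best experience).
P9: dominated by P1 (experience 9≥1, interview score 8.5≥7.8).

P1, P3, P5, P8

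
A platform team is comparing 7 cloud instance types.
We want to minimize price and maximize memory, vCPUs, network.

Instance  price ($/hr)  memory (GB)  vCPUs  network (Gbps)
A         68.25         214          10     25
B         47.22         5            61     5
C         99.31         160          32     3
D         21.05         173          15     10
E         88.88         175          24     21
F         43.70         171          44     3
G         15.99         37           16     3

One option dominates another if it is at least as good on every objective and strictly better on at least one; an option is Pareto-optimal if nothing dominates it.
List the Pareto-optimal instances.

A: not dominated (best memory).
B: not dominated (best vCPUs).
C: dominated by F (price 43.70≤99.31, memory 171≥160, vCPUs 44≥32, network 3≥3).
D: not dominated.
E: not dominated.
F: not dominated.
G: not dominated (best price).

A, B, D, E, F, G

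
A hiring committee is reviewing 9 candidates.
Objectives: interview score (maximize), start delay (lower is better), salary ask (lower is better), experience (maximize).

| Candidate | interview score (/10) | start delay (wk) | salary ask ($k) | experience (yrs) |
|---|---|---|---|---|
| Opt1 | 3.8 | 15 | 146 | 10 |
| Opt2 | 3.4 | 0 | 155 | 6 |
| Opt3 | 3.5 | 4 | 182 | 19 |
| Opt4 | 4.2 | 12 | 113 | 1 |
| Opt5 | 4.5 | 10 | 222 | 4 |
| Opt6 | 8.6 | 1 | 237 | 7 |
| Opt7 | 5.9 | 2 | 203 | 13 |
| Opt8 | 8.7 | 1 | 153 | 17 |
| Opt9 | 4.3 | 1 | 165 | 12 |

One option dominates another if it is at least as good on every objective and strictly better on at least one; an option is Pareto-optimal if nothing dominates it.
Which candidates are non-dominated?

Opt1, Opt2, Opt3, Opt4, Opt8

Opt1: not dominated.
Opt2: not dominated (best start delay).
Opt3: not dominated (best experience).
Opt4: not dominated (best salary ask).
Opt5: dominated by Opt7 (interview score 5.9≥4.5, start delay 2≤10, salary ask 203≤222, experience 13≥4).
Opt6: dominated by Opt8 (interview score 8.7≥8.6, start delay 1≤1, salary ask 153≤237, experience 17≥7).
Opt7: dominated by Opt8 (interview score 8.7≥5.9, start delay 1≤2, salary ask 153≤203, experience 17≥13).
Opt8: not dominated (best interview score).
Opt9: dominated by Opt8 (interview score 8.7≥4.3, start delay 1≤1, salary ask 153≤165, experience 17≥12).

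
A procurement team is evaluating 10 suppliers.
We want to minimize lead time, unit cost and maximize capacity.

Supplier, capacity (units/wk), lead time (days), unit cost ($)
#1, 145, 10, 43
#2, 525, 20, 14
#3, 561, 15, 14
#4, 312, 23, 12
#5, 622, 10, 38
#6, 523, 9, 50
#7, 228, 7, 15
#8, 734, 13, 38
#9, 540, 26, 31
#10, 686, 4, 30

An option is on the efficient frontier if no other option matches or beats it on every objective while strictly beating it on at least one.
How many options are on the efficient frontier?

5

#1: dominated by #5 (capacity 622≥145, lead time 10≤10, unit cost 38≤43).
#2: dominated by #3 (capacity 561≥525, lead time 15≤20, unit cost 14≤14).
#3: not dominated.
#4: not dominated (best unit cost).
#5: dominated by #10 (capacity 686≥622, lead time 4≤10, unit cost 30≤38).
#6: dominated by #10 (capacity 686≥523, lead time 4≤9, unit cost 30≤50).
#7: not dominated.
#8: not dominated (best capacity).
#9: dominated by #3 (capacity 561≥540, lead time 15≤26, unit cost 14≤31).
#10: not dominated (best lead time).
Pareto-optimal: #3, #4, #7, #8, #10 → 5.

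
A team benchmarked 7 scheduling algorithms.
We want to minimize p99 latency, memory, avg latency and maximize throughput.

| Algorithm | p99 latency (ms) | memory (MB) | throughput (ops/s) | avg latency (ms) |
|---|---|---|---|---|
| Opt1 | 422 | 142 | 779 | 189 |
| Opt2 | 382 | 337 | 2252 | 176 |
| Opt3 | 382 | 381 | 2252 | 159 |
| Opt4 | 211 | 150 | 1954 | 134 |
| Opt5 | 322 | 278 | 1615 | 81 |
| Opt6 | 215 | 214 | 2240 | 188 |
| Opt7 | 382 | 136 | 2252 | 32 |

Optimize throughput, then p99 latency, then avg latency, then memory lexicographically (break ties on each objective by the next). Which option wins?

First maximize throughput: best is 2252, kept {Opt2, Opt3, Opt7}.
Then minimize p99 latency: best is 382, kept {Opt2, Opt3, Opt7}.
Then minimize avg latency: best is 32, kept {Opt7}.

Opt7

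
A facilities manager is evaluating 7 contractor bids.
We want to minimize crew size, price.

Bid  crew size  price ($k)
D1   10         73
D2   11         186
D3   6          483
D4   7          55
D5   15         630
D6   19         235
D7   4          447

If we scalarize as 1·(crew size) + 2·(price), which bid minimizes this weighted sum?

D1: 1·10 + 2·73 = 156
D2: 1·11 + 2·186 = 383
D3: 1·6 + 2·483 = 972
D4: 1·7 + 2·55 = 117
D5: 1·15 + 2·630 = 1275
D6: 1·19 + 2·235 = 489
D7: 1·4 + 2·447 = 898
Lowest: D4 at 117.

D4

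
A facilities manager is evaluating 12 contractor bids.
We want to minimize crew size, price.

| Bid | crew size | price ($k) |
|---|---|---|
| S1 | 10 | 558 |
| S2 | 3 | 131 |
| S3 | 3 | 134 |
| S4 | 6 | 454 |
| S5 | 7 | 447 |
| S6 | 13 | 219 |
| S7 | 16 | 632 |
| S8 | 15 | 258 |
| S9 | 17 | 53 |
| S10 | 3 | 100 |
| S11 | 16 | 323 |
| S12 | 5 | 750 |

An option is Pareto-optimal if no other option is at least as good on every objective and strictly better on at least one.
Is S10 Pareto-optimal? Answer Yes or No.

Yes

S1: worse on crew size (10 vs 3).
S2: worse on price (131 vs 100).
S3: worse on price (134 vs 100).
S4: worse on crew size (6 vs 3).
S5: worse on crew size (7 vs 3).
S6: worse on crew size (13 vs 3).
S7: worse on crew size (16 vs 3).
S8: worse on crew size (15 vs 3).
S9: worse on crew size (17 vs 3).
S11: worse on crew size (16 vs 3).
S12: worse on crew size (5 vs 3).
No option is at least as good as S10 on every objective and strictly better on one.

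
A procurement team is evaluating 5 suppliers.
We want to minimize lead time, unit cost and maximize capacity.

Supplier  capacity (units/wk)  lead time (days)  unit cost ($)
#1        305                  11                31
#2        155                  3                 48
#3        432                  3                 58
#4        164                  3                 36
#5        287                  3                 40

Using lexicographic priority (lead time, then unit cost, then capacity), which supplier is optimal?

First minimize lead time: best is 3, kept {#2, #3, #4, #5}.
Then minimize unit cost: best is 36, kept {#4}.

#4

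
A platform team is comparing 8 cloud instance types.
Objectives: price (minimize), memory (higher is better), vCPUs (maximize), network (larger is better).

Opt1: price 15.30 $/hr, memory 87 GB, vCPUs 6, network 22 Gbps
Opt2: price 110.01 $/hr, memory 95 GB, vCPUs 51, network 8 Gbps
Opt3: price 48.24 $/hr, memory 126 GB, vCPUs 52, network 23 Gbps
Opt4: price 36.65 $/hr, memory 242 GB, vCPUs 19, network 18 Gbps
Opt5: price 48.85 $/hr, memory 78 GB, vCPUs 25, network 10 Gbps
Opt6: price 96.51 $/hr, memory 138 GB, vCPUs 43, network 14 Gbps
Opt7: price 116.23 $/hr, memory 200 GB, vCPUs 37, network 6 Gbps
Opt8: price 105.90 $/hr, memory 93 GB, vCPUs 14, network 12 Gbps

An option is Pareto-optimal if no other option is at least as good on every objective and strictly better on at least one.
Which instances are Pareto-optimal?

Opt1, Opt3, Opt4, Opt6, Opt7

Opt1: not dominated (best price).
Opt2: dominated by Opt3 (price 48.24≤110.01, memory 126≥95, vCPUs 52≥51, network 23≥8).
Opt3: not dominated (best vCPUs).
Opt4: not dominated (best memory).
Opt5: dominated by Opt3 (price 48.24≤48.85, memory 126≥78, vCPUs 52≥25, network 23≥10).
Opt6: not dominated.
Opt7: not dominated.
Opt8: dominated by Opt3 (price 48.24≤105.90, memory 126≥93, vCPUs 52≥14, network 23≥12).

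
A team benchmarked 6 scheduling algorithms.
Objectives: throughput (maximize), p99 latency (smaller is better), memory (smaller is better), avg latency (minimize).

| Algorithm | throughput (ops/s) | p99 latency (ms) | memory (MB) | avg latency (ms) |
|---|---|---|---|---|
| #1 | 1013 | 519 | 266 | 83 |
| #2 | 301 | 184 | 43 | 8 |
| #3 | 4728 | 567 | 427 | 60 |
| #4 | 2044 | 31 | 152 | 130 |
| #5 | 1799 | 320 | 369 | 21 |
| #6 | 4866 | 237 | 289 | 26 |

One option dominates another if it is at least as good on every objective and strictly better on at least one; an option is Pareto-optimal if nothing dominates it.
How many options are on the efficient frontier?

5

#1: not dominated.
#2: not dominated (best memory).
#3: dominated by #6 (throughput 4866≥4728, p99 latency 237≤567, memory 289≤427, avg latency 26≤60).
#4: not dominated (best p99 latency).
#5: not dominated.
#6: not dominated (best throughput).
Pareto-optimal: #1, #2, #4, #5, #6 → 5.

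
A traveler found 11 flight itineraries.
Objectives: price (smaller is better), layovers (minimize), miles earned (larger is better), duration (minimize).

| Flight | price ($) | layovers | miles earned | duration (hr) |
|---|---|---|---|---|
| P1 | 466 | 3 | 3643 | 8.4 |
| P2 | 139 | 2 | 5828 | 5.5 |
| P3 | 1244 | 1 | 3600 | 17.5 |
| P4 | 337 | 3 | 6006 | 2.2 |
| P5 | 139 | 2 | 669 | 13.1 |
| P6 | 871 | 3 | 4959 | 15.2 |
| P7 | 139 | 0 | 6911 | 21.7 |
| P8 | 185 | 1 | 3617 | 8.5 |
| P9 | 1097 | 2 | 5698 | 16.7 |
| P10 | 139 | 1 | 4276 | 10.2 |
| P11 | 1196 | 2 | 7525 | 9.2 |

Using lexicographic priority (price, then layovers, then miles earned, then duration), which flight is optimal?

P7

First minimize price: best is 139, kept {P2, P5, P7, P10}.
Then minimize layovers: best is 0, kept {P7}.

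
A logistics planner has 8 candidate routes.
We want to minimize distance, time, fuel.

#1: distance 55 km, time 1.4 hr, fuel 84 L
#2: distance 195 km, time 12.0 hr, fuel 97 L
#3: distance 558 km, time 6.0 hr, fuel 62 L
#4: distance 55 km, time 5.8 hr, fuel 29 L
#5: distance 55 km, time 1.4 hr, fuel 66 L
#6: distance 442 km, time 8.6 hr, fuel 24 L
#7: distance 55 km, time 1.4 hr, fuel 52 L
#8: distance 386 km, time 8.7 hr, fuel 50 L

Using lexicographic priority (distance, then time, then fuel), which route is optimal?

#7

First minimize distance: best is 55, kept {#1, #4, #5, #7}.
Then minimize time: best is 1.4, kept {#1, #5, #7}.
Then minimize fuel: best is 52, kept {#7}.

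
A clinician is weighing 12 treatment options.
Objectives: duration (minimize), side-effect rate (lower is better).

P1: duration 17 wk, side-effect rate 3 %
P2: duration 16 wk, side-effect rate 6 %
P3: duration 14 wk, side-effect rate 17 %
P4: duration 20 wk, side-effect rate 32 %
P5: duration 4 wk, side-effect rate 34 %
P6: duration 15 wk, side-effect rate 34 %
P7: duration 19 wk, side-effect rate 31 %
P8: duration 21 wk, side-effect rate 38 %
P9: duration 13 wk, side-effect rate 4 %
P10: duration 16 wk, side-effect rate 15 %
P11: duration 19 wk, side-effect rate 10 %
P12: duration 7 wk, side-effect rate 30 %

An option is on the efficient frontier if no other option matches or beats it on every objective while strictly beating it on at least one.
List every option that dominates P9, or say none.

none

P1: worse on duration (17 vs 13).
P2: worse on duration (16 vs 13).
P3: worse on duration (14 vs 13).
P4: worse on duration (20 vs 13).
P5: worse on side-effect rate (34 vs 4).
P6: worse on duration (15 vs 13).
P7: worse on duration (19 vs 13).
P8: worse on duration (21 vs 13).
P10: worse on duration (16 vs 13).
P11: worse on duration (19 vs 13).
P12: worse on side-effect rate (30 vs 4).
No option dominates P9.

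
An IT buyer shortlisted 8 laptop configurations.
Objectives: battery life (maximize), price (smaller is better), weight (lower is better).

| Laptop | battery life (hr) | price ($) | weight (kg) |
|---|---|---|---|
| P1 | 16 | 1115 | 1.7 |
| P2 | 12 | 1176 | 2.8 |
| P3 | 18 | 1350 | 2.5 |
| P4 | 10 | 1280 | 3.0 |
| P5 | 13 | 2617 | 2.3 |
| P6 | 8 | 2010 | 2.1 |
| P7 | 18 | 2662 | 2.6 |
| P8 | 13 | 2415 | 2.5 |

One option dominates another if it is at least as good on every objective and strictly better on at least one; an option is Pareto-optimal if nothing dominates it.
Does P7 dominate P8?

No

P7 vs P8: P7 is worse on price (2662 vs 2415), so it does not dominate P8.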